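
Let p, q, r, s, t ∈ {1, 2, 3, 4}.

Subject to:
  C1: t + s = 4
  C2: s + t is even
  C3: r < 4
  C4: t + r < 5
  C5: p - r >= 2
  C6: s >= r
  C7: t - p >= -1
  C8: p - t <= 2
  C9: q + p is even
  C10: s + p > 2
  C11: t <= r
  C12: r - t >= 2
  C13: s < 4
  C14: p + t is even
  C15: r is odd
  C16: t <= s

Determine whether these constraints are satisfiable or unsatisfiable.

Unsatisfiable

Constraints 5, 8, and 12 give t − p ≥ -2, p − r ≥ 2, r − t ≥ 2.
Adding all 3 inequalities: the left sides telescope to 0, and the right sides sum to (-2) + 2 + 2 = 2. So 0 ≥ 2, which is false.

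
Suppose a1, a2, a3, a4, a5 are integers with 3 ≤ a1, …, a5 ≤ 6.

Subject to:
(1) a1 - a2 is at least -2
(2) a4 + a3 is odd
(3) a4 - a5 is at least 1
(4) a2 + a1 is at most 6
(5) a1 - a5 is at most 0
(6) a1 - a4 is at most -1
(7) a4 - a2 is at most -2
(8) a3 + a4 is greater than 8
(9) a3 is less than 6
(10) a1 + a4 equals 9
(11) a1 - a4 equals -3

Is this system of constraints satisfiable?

Constraints 1, 3, 5, and 7 give a4 − a5 ≥ 1, a5 − a1 ≥ 0, a1 − a2 ≥ -2, a2 − a4 ≥ 2.
Adding all 4 inequalities: the left sides telescope to 0, and the right sides sum to 1 + 0 + (-2) + 2 = 1. So 0 ≥ 1, which is false.

Unsatisfiable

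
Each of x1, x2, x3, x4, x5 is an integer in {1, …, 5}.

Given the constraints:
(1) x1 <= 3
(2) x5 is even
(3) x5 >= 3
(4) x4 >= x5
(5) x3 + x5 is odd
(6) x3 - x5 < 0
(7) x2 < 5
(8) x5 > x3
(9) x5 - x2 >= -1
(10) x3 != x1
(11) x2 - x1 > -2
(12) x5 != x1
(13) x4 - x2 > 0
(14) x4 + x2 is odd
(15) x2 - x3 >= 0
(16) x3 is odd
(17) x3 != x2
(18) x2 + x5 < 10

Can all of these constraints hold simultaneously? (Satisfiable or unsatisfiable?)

Satisfiable

Take x1 = 3, x2 = 3, x3 = 1, x4 = 4, x5 = 4. Then constraint 6: x3 - x5 = -3; constraint 9: x5 - x2 = 1; constraint 11: x2 - x1 = 0, and every other listed constraint is also met.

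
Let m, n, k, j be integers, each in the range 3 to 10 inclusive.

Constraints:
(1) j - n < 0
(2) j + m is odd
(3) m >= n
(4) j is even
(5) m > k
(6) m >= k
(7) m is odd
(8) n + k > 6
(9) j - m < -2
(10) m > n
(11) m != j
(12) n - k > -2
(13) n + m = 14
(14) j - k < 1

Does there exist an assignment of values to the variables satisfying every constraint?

One satisfying assignment is m = 9, n = 5, k = 4, j = 4.
For the less obvious constraints — constraint 1: j - n = -1; constraint 8: n + k = 9; constraint 9: j - m = -5 — and the others hold by inspection.

Satisfiable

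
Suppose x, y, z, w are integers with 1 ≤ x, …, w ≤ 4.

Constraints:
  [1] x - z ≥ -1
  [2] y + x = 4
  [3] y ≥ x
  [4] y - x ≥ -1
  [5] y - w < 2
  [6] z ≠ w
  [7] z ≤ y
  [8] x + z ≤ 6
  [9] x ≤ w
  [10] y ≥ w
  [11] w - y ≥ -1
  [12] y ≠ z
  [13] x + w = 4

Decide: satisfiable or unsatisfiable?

Setting (x, y, z, w) = (1, 3, 2, 3) satisfies everything: constraint 1: x - z = -1; constraint 2: y + x = 4, and the others follow.

Satisfiable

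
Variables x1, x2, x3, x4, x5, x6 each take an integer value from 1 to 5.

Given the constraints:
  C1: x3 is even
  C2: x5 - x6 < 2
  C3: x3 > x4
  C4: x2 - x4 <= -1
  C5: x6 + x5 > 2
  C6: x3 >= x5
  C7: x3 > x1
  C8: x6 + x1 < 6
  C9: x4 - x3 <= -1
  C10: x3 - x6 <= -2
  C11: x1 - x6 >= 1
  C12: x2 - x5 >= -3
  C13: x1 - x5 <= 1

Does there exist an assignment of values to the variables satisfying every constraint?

Constraints 4, 9, 10, 11, 12, and 13 give x3 − x4 ≥ 1, x4 − x2 ≥ 1, x2 − x5 ≥ -3, x5 − x1 ≥ -1, x1 − x6 ≥ 1, x6 − x3 ≥ 2.
Adding all 6 inequalities: the left sides telescope to 0, and the right sides sum to 1 + 1 + (-3) + (-1) + 1 + 2 = 1. So 0 ≥ 1, which is false.

Unsatisfiable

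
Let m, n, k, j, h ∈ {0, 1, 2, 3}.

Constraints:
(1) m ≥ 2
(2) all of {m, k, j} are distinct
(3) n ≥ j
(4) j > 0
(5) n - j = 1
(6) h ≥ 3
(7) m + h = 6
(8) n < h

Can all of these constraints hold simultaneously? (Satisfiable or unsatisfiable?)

Satisfiable

Try m = 3, n = 2, k = 0, j = 1, h = 3.
Check constraint 5: n - j = 1; constraint 7: m + h = 6. The remaining constraints are straightforward to verify.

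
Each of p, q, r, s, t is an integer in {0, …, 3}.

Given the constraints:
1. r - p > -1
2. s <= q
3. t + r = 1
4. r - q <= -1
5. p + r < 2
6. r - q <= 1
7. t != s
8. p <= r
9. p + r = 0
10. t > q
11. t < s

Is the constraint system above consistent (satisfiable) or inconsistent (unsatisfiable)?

Constraints 2, 10, and 11 give t < s, s ≤ q, q < t. Chaining: t < s ≤ q < t, which forces t < t — impossible.

Unsatisfiable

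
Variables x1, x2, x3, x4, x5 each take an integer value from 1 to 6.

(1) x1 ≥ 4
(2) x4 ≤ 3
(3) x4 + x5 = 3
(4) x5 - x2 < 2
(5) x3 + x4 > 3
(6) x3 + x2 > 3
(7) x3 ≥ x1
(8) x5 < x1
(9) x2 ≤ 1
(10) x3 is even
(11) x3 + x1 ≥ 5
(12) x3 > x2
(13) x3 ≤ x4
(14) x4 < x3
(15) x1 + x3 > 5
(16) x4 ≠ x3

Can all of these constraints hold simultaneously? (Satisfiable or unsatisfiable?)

Unsatisfiable

From constraints 1 and 7: x3 ≥ x1 and x1 ≥ 4, so x3 ≥ 4. From constraints 2 and 13: x3 ≤ x4 and x4 ≤ 3, so x3 ≤ 3. But 3 < 4, so no value of x3 works.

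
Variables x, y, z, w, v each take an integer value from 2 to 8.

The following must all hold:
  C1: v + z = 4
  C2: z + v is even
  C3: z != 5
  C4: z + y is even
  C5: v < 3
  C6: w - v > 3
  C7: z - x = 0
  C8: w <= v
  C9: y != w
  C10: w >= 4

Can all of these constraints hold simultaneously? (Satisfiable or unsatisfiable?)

From constraints 8 and 10: v ≥ w and w ≥ 4, so v ≥ 4. From constraint 5: v ≤ 2. But 2 < 4, so no value of v works.

Unsatisfiable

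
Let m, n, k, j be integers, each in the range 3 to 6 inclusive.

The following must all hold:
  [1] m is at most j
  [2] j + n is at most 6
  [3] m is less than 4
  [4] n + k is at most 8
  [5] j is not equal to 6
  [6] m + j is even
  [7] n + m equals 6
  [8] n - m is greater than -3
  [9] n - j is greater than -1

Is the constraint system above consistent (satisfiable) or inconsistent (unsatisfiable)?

One satisfying assignment is m = 3, n = 3, k = 3, j = 3.
For the less obvious constraints — constraint 2: j + n = 6; constraint 4: n + k = 6; constraint 7: n + m = 6 — and the others hold by inspection.

Satisfiable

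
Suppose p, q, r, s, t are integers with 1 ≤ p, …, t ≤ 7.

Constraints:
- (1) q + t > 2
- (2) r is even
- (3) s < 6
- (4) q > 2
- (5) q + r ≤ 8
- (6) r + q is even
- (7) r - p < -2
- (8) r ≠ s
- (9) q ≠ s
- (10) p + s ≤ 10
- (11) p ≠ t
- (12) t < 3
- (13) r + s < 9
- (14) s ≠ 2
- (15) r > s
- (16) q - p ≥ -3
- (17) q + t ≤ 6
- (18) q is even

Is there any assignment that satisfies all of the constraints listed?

Take p = 7, q = 4, r = 4, s = 3, t = 1. Then constraint 1: q + t = 5; constraint 5: q + r = 8; constraint 7: r - p = -3, and every other listed constraint is also met.

Satisfiable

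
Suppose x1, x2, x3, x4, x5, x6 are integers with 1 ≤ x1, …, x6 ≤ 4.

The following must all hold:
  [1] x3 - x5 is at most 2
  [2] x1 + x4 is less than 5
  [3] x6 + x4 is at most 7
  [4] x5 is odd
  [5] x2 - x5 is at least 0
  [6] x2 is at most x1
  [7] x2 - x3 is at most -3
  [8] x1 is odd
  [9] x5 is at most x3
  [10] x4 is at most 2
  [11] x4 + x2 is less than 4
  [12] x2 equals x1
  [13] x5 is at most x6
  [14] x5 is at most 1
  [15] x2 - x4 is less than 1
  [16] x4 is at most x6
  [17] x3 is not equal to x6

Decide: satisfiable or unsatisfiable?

Constraints 1, 5, and 7 give x2 − x5 ≥ 0, x5 − x3 ≥ -2, x3 − x2 ≥ 3.
Adding all 3 inequalities: the left sides telescope to 0, and the right sides sum to 0 + (-2) + 3 = 1. So 0 ≥ 1, which is false.

Unsatisfiable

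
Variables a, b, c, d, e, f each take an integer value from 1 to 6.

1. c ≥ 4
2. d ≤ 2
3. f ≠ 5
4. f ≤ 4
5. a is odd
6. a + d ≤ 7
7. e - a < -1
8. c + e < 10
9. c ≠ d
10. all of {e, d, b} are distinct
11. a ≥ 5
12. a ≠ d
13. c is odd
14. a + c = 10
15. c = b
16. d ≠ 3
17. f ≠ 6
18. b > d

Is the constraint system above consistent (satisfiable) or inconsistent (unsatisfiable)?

Setting (a, b, c, d, e, f) = (5, 5, 5, 1, 2, 1) satisfies everything: constraint 6: a + d = 6; constraint 7: e - a = -3; constraint 8: c + e = 7, and the others follow.

Satisfiable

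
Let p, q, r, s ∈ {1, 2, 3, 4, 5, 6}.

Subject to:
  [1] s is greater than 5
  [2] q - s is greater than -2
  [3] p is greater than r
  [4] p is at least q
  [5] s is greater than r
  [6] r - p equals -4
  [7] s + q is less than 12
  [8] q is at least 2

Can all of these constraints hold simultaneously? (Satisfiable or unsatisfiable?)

Satisfiable

Setting (p, q, r, s) = (5, 5, 1, 6) satisfies everything: constraint 2: q - s = -1; constraint 6: r - p = -4; constraint 7: s + q = 11, and the others follow.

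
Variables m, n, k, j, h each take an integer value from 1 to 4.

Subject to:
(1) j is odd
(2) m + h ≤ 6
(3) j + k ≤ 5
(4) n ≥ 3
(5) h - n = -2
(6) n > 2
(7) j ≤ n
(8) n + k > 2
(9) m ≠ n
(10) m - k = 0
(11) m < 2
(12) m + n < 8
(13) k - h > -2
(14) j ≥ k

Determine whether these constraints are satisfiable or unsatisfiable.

Satisfiable

Setting (m, n, k, j, h) = (1, 4, 1, 1, 2) satisfies everything: constraint 2: m + h = 3; constraint 3: j + k = 2, and the others follow.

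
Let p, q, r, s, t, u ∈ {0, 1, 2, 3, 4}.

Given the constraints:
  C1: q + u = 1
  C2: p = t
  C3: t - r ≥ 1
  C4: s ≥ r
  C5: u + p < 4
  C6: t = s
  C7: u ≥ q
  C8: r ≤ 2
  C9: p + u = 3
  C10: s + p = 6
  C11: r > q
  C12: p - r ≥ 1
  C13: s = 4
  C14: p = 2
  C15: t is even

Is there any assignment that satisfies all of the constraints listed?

Constraint 14 fixes p = 2 and constraint 13 fixes s = 4. Constraints 2 and 6 give p = t = s, so p = s. But 2 ≠ 4 — contradiction.

Unsatisfiable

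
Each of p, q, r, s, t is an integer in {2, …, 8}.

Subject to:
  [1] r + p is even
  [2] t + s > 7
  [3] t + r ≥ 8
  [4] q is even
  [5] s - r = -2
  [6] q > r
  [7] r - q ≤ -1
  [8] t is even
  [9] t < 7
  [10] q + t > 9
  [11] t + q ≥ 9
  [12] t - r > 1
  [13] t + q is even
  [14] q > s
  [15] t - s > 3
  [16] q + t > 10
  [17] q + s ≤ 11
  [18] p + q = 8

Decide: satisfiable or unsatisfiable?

Satisfiable

Try p = 2, q = 6, r = 4, s = 2, t = 6.
Check constraint 2: t + s = 8; constraint 3: t + r = 10. The remaining constraints are straightforward to verify.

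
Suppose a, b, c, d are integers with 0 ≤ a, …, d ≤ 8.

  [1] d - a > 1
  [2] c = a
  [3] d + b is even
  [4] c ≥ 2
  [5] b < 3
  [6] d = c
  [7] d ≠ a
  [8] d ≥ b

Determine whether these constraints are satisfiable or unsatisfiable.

Unsatisfiable

From constraints 2 and 6, d = c = a, so d = a. But constraint 7 says d ≠ a. Contradiction.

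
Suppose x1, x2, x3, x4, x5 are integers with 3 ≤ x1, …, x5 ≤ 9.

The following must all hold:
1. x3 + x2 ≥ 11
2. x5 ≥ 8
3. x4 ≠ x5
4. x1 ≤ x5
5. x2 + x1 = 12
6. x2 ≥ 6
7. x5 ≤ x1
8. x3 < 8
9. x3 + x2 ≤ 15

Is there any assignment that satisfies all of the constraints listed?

Unsatisfiable

From constraint 6: x2 ≥ 6. From constraints 2 and 7: x1 ≥ x5 ≥ 8. Hence x2 + x1 ≥ 14. But constraint 5 requires x2 + x1 = 12, and 12 < 14. Contradiction.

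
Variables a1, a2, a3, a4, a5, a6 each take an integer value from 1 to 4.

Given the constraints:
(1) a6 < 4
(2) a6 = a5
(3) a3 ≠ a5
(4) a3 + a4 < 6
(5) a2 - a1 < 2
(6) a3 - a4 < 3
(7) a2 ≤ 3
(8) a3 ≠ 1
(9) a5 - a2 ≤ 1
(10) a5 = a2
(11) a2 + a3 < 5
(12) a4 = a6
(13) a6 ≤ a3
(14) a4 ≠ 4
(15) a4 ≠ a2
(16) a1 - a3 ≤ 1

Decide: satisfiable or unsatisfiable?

From constraints 2, 10, and 12, a4 = a6 = a5 = a2, so a4 = a2. But constraint 15 says a4 ≠ a2. Contradiction.

Unsatisfiable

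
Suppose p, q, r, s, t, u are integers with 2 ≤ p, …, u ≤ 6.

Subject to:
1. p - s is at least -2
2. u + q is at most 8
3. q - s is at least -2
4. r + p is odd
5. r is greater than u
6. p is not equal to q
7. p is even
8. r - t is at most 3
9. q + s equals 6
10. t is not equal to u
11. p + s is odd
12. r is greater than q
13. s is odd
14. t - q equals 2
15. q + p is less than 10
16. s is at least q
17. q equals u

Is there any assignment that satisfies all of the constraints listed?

Satisfiable

The assignment p = 4, q = 3, r = 5, s = 3, t = 5, u = 3 works:
  constraint 1 holds since p - s = 1.
  constraint 2 holds since u + q = 6.
The rest check out directly.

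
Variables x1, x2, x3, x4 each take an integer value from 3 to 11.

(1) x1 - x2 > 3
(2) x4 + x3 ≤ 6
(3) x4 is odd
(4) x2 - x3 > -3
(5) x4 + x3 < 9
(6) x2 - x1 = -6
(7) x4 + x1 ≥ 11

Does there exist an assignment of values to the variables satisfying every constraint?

One satisfying assignment is x1 = 9, x2 = 3, x3 = 3, x4 = 3.
For the less obvious constraints — constraint 1: x1 - x2 = 6; constraint 2: x4 + x3 = 6; constraint 4: x2 - x3 = 0 — and the others hold by inspection.

Satisfiable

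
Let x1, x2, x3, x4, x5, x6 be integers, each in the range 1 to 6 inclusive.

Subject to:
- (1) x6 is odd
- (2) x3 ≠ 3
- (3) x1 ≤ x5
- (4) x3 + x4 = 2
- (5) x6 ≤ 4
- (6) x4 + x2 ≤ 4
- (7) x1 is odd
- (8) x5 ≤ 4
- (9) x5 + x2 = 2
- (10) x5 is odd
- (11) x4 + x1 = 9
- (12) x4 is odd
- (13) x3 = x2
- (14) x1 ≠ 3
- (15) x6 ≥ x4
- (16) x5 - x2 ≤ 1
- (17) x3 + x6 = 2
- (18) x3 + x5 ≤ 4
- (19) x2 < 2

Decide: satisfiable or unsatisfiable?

From constraints 5 and 15: x4 ≤ x6 ≤ 4. From constraints 3 and 8: x1 ≤ x5 ≤ 4. Hence x4 + x1 ≤ 8. But constraint 11 requires x4 + x1 = 9, and 9 > 8. Contradiction.

Unsatisfiable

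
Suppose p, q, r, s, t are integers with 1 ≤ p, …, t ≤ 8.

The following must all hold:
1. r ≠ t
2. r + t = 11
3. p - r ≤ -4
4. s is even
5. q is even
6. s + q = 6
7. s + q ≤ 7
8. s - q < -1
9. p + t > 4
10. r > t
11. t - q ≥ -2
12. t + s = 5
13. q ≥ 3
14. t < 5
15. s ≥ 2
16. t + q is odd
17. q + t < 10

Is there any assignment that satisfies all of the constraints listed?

Satisfiable

One satisfying assignment is p = 4, q = 4, r = 8, s = 2, t = 3.
For the less obvious constraints — constraint 2: r + t = 11; constraint 3: p - r = -4 — and the others hold by inspection.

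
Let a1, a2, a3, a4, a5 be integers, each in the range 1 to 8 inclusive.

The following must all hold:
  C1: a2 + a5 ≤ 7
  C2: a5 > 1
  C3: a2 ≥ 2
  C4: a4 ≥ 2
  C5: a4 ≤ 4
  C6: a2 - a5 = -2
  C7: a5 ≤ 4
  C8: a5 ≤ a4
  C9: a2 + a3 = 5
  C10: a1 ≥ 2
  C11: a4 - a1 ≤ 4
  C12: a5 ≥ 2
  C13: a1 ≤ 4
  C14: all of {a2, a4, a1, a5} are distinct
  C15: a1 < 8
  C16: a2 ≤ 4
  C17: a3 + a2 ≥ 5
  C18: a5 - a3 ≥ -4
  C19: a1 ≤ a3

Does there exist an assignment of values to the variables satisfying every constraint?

Constraints 3, 4, 5, 7, 10, 12, 13, and 16 confine each of a2, a4, a1, a5 to the 3 values {2, …, 4}.
Constraint 14 requires all 4 of them to be distinct, but only 3 values are available — impossible by the pigeonhole principle.

Unsatisfiable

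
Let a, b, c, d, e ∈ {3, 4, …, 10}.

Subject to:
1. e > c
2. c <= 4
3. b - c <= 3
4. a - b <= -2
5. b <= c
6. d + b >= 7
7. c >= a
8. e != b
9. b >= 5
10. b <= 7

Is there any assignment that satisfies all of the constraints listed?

From constraints 5 and 9: c ≥ b and b ≥ 5, so c ≥ 5. From constraint 2: c ≤ 4. But 4 < 5, so no value of c works.

Unsatisfiable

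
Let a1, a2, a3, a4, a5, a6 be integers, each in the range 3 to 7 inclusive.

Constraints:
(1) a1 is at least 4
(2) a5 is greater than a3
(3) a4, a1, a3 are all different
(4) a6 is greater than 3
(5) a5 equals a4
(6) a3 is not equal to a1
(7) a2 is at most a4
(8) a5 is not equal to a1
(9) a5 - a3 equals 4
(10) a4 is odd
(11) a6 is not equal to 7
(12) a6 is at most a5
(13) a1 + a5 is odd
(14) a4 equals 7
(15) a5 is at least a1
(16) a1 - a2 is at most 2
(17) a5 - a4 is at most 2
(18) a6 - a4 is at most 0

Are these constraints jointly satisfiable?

The assignment a1 = 6, a2 = 7, a3 = 3, a4 = 7, a5 = 7, a6 = 6 works:
  constraint 9 holds since a5 - a3 = 4.
  constraint 16 holds since a1 - a2 = -1.
The rest check out directly.

Satisfiable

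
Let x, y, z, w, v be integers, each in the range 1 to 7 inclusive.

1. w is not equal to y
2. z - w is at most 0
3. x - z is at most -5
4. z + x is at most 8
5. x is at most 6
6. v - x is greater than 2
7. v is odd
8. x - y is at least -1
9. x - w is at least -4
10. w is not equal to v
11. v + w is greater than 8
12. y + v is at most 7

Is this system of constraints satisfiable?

Unsatisfiable

Constraints 2, 3, and 9 give z − x ≥ 5, x − w ≥ -4, w − z ≥ 0.
Adding all 3 inequalities: the left sides telescope to 0, and the right sides sum to 5 + (-4) + 0 = 1. So 0 ≥ 1, which is false.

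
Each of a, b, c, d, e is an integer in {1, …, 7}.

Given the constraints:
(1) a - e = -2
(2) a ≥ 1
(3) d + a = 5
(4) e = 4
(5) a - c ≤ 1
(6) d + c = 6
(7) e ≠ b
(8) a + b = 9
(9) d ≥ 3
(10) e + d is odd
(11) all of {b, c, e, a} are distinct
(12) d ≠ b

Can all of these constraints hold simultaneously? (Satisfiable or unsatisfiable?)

Take a = 2, b = 7, c = 3, d = 3, e = 4. Then constraint 1: a - e = -2; constraint 3: d + a = 5, and every other listed constraint is also met.

Satisfiable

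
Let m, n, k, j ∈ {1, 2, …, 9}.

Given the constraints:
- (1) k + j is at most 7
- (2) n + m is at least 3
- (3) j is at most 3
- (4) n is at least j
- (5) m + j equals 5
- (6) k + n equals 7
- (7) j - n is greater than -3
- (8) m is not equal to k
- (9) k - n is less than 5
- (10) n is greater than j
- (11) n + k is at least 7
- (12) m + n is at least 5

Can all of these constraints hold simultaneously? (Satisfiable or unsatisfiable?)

Try m = 4, n = 2, k = 5, j = 1.
Check constraint 1: k + j = 6; constraint 2: n + m = 6; constraint 5: m + j = 5. The remaining constraints are straightforward to verify.

Satisfiable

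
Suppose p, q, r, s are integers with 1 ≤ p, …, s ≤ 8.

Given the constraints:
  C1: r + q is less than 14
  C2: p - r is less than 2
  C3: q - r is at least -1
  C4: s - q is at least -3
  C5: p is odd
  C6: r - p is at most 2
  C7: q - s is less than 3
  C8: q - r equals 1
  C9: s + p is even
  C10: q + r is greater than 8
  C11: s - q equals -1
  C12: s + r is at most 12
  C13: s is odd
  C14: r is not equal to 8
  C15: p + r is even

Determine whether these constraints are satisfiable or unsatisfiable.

Satisfiable

The assignment p = 5, q = 6, r = 5, s = 5 works:
  constraint 1 holds since r + q = 11.
  constraint 2 holds since p - r = 0.
  constraint 3 holds since q - r = 1.
The rest check out directly.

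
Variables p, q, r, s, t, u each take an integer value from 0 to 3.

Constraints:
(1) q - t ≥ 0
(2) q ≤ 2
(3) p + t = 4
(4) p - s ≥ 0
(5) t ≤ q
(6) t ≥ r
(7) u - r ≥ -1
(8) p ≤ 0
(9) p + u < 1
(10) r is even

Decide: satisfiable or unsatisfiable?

From constraint 8: p ≤ 0. From constraints 2 and 5: t ≤ q ≤ 2. Hence p + t ≤ 2. But constraint 3 requires p + t = 4, and 4 > 2. Contradiction.

Unsatisfiable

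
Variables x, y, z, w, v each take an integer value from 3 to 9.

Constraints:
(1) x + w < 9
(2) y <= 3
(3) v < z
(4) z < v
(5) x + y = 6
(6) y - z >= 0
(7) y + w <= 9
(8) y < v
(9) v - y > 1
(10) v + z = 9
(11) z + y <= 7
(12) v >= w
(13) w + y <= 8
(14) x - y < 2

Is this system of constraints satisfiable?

Unsatisfiable

Constraints 3, 6, and 8 give z ≤ y, y < v, v < z. Chaining: z ≤ y < v < z, which forces z < z — impossible.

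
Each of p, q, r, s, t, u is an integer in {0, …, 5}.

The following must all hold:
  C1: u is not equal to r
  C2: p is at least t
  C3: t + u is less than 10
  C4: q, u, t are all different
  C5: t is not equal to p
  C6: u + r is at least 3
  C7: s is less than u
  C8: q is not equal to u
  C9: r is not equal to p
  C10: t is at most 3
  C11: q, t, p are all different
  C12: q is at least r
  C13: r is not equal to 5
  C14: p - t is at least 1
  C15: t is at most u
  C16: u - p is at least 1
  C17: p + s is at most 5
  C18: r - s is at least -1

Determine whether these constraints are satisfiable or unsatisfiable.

Satisfiable

Setting (p, q, r, s, t, u) = (4, 0, 0, 1, 2, 5) satisfies everything: constraint 3: t + u = 7; constraint 6: u + r = 5, and the others follow.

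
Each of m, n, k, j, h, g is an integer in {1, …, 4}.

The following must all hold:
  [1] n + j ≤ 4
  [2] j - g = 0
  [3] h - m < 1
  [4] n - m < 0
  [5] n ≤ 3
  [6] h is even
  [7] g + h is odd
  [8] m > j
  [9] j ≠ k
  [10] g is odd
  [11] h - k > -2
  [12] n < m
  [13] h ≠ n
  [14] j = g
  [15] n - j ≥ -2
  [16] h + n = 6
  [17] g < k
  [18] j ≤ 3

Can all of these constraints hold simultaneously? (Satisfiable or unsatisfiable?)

Satisfiable

Try m = 4, n = 2, k = 4, j = 1, h = 4, g = 1.
Check constraint 1: n + j = 3; constraint 2: j - g = 0. The remaining constraints are straightforward to verify.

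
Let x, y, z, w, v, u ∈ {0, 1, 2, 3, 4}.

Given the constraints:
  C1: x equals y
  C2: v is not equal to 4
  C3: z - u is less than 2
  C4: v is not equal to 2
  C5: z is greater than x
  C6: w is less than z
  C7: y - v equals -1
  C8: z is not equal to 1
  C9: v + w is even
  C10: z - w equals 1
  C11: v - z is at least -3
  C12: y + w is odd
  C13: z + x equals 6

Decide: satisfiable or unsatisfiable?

Take x = 2, y = 2, z = 4, w = 3, v = 3, u = 3. Then constraint 3: z - u = 1; constraint 7: y - v = -1; constraint 10: z - w = 1, and every other listed constraint is also met.

Satisfiable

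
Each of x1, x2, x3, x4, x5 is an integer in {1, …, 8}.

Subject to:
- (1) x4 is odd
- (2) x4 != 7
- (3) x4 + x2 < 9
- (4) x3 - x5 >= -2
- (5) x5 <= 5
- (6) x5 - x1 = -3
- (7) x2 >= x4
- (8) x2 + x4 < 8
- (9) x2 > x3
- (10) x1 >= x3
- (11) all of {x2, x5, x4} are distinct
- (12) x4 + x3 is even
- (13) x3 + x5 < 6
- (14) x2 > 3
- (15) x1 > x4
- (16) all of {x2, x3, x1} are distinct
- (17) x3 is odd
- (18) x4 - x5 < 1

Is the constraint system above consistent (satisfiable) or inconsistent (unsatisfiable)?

One satisfying assignment is x1 = 6, x2 = 5, x3 = 1, x4 = 1, x5 = 3.
For the less obvious constraints — constraint 3: x4 + x2 = 6; constraint 4: x3 - x5 = -2; constraint 6: x5 - x1 = -3 — and the others hold by inspection.

Satisfiable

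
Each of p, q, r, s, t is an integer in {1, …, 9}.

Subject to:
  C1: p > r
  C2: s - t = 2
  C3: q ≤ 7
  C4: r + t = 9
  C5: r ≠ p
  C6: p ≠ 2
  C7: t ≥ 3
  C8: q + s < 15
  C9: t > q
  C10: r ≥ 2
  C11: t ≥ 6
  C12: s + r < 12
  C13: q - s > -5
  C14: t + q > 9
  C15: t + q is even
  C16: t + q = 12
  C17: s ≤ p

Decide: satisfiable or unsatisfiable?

One satisfying assignment is p = 9, q = 5, r = 2, s = 9, t = 7.
For the less obvious constraints — constraint 2: s - t = 2; constraint 4: r + t = 9; constraint 8: q + s = 14 — and the others hold by inspection.

Satisfiable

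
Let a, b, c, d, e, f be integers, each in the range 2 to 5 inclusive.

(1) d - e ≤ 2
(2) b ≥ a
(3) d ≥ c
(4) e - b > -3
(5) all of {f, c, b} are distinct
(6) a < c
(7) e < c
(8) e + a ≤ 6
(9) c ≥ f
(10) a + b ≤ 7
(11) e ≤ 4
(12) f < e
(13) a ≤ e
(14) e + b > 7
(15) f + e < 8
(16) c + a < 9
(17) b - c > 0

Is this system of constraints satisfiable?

Take a = 2, b = 5, c = 4, d = 5, e = 3, f = 2. Then constraint 1: d - e = 2; constraint 4: e - b = -2, and every other listed constraint is also met.

Satisfiable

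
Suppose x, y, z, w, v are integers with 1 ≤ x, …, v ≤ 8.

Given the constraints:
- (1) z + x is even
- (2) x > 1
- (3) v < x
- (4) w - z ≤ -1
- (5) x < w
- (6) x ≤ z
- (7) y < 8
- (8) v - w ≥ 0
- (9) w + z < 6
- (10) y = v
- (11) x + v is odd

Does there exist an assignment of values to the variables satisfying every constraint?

Unsatisfiable

Constraints 3, 5, and 8 give x < w, w ≤ v, v < x. Chaining: x < w ≤ v < x, which forces x < x — impossible.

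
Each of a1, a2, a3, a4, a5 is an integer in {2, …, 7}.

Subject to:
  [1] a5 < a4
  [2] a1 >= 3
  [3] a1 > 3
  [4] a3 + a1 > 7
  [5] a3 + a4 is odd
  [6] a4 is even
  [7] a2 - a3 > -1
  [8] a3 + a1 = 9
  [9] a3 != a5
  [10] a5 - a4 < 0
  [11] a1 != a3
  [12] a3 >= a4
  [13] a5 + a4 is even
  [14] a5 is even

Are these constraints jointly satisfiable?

One satisfying assignment is a1 = 4, a2 = 5, a3 = 5, a4 = 4, a5 = 2.
For the less obvious constraints — constraint 4: a3 + a1 = 9; constraint 7: a2 - a3 = 0; constraint 8: a3 + a1 = 9 — and the others hold by inspection.

Satisfiable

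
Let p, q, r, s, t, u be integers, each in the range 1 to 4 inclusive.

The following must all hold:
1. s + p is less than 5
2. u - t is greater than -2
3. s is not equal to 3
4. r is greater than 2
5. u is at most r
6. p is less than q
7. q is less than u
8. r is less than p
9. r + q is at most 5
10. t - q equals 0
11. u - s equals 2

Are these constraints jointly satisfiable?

Constraints 5, 6, 7, and 8 give q < u, u ≤ r, r < p, p < q. Chaining: q < u ≤ r < p < q, which forces q < q — impossible.

Unsatisfiable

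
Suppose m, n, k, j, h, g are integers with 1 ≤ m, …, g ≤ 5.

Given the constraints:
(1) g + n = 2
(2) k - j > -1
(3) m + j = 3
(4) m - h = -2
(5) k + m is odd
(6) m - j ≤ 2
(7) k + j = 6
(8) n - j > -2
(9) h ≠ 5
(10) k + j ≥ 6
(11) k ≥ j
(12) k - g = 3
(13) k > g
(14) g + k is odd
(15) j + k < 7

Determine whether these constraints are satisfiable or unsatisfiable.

Satisfiable

The assignment m = 1, n = 1, k = 4, j = 2, h = 3, g = 1 works:
  constraint 1 holds since g + n = 2.
  constraint 2 holds since k - j = 2.
  constraint 3 holds since m + j = 3.
The rest check out directly.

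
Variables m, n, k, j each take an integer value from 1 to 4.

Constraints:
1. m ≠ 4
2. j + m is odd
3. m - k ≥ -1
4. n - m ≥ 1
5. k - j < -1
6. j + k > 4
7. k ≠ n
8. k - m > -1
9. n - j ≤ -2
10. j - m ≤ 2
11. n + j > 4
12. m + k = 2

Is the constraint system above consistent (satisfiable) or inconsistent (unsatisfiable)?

Unsatisfiable

Constraints 4, 9, and 10 give m − j ≥ -2, j − n ≥ 2, n − m ≥ 1.
Adding all 3 inequalities: the left sides telescope to 0, and the right sides sum to (-2) + 2 + 1 = 1. So 0 ≥ 1, which is false.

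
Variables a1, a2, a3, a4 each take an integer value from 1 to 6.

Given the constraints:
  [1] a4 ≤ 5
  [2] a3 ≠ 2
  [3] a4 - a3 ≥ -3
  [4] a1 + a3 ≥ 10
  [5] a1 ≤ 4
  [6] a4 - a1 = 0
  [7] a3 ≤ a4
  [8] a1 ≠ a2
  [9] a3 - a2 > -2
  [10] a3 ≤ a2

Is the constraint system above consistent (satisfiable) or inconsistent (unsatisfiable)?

From constraint 5: a1 ≤ 4. From constraints 1 and 7: a3 ≤ a4 ≤ 5. Hence a1 + a3 ≤ 9. But constraint 4 requires a1 + a3 ≥ 10, and 10 > 9. Contradiction.

Unsatisfiable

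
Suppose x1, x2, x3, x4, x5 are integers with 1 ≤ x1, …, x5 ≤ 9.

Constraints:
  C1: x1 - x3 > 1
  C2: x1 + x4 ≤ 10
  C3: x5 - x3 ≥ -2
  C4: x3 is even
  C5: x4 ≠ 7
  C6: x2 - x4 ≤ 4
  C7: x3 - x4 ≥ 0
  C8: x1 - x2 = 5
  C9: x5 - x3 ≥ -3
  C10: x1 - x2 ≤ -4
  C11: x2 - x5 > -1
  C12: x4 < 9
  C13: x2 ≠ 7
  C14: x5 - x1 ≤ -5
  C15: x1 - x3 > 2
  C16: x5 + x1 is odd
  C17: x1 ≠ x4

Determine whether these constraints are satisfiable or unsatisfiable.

Unsatisfiable

Constraints 6, 7, 9, 10, and 14 give x5 − x3 ≥ -3, x3 − x4 ≥ 0, x4 − x2 ≥ -4, x2 − x1 ≥ 4, x1 − x5 ≥ 5.
Adding all 5 inequalities: the left sides telescope to 0, and the right sides sum to (-3) + 0 + (-4) + 4 + 5 = 2. So 0 ≥ 2, which is false.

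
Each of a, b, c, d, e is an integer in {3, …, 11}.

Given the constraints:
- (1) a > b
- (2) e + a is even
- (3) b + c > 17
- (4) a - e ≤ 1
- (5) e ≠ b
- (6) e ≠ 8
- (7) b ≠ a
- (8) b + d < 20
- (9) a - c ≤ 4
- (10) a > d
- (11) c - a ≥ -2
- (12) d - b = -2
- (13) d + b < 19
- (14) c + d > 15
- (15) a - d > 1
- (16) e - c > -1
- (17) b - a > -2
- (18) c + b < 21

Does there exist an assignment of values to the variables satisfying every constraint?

Satisfiable

Take a = 11, b = 10, c = 10, d = 8, e = 11. Then constraint 3: b + c = 20; constraint 4: a - e = 0; constraint 8: b + d = 18, and every other listed constraint is also met.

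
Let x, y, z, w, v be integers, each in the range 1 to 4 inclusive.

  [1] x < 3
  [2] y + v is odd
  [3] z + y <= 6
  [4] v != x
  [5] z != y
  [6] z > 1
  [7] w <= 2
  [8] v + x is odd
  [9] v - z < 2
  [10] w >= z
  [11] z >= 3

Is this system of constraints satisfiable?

Unsatisfiable

From constraint 11: z ≥ 3. From constraints 7 and 10: z ≤ w and w ≤ 2, so z ≤ 2. But 2 < 3, so no value of z works.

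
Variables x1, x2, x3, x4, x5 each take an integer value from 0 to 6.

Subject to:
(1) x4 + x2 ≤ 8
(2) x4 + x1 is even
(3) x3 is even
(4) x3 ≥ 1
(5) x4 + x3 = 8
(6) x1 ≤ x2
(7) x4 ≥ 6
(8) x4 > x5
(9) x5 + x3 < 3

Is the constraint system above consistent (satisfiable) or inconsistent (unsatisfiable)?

Satisfiable

Setting (x1, x2, x3, x4, x5) = (0, 1, 2, 6, 0) satisfies everything: constraint 1: x4 + x2 = 7; constraint 5: x4 + x3 = 8; constraint 9: x5 + x3 = 2, and the others follow.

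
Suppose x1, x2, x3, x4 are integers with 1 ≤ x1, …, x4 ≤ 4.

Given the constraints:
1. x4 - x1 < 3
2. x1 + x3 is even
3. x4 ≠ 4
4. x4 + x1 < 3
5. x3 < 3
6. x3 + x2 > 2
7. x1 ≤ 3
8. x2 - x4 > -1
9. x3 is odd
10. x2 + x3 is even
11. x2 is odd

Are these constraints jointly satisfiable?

Take x1 = 1, x2 = 3, x3 = 1, x4 = 1. Then constraint 1: x4 - x1 = 0; constraint 4: x4 + x1 = 2; constraint 6: x3 + x2 = 4, and every other listed constraint is also met.

Satisfiable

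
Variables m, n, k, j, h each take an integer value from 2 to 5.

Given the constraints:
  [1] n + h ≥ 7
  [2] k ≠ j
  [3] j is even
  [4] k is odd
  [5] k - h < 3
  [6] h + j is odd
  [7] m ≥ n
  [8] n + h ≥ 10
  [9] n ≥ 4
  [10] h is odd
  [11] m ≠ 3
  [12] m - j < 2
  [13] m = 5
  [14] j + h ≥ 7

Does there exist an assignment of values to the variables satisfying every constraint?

Satisfiable

Setting (m, n, k, j, h) = (5, 5, 5, 4, 5) satisfies everything: constraint 1: n + h = 10; constraint 5: k - h = 0; constraint 8: n + h = 10, and the others follow.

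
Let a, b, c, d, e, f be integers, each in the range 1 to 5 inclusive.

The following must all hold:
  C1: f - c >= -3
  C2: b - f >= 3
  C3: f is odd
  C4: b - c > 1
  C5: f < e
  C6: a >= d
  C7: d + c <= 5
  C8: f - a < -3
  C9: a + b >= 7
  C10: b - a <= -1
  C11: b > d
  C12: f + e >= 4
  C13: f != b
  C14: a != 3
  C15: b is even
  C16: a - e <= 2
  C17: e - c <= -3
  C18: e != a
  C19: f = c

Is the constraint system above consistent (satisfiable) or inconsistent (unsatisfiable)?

Constraints 1, 2, 10, 16, and 17 give f − c ≥ -3, c − e ≥ 3, e − a ≥ -2, a − b ≥ 1, b − f ≥ 3.
Adding all 5 inequalities: the left sides telescope to 0, and the right sides sum to (-3) + 3 + (-2) + 1 + 3 = 2. So 0 ≥ 2, which is false.

Unsatisfiable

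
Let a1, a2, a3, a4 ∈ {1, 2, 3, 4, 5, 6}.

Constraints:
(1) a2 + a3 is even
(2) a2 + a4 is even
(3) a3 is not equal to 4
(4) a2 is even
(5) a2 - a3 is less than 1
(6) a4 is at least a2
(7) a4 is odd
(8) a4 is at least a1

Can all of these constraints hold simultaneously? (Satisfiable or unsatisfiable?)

Constraint 4 makes a2 even and constraint 7 makes a4 odd, so a2 + a4 must be odd. Constraint 2 says a2 + a4 is even — contradiction.

Unsatisfiable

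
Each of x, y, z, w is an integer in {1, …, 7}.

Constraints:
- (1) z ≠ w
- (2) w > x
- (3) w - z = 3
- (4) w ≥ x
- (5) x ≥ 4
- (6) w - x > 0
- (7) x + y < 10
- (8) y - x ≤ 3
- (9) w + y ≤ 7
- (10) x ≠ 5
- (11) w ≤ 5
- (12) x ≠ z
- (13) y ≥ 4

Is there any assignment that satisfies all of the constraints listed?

From constraints 4 and 5: w ≥ x ≥ 4. From constraint 13: y ≥ 4. Hence w + y ≥ 8. But constraint 9 requires w + y ≤ 7, and 7 < 8. Contradiction.

Unsatisfiable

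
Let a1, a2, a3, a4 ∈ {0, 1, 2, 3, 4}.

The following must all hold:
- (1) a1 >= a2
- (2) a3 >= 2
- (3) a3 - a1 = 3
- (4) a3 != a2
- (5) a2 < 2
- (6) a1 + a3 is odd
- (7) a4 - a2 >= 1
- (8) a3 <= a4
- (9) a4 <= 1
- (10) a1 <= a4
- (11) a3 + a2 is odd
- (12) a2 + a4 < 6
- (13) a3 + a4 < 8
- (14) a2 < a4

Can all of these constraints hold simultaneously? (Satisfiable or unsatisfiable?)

From constraints 2 and 8: a4 ≥ a3 and a3 ≥ 2, so a4 ≥ 2. From constraint 9: a4 ≤ 1. But 1 < 2, so no value of a4 works.

Unsatisfiable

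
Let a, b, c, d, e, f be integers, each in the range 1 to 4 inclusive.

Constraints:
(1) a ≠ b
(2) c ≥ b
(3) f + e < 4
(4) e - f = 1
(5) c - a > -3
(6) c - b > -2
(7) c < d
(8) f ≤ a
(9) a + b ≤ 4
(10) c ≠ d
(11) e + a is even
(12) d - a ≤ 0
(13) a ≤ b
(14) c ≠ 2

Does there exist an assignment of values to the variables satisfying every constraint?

Constraints 2, 7, 12, and 13 give c < d, d ≤ a, a ≤ b, b ≤ c. Chaining: c < d ≤ a ≤ b ≤ c, which forces c < c — impossible.

Unsatisfiable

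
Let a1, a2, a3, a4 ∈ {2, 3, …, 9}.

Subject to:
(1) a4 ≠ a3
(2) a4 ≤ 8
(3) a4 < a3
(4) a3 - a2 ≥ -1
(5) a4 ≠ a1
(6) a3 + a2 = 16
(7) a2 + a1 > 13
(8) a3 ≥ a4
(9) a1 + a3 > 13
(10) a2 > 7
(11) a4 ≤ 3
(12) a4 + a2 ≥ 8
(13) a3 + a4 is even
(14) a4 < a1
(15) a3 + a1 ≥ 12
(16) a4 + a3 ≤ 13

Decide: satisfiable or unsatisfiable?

Setting (a1, a2, a3, a4) = (6, 8, 8, 2) satisfies everything: constraint 4: a3 - a2 = 0; constraint 6: a3 + a2 = 16; constraint 7: a2 + a1 = 14, and the others follow.

Satisfiable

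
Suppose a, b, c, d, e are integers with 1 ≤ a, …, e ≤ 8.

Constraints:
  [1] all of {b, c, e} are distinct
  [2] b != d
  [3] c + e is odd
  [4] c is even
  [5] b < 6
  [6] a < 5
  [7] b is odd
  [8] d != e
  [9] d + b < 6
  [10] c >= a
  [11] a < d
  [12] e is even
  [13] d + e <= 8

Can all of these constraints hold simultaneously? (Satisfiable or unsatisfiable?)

Unsatisfiable

Constraint 4 makes c even and constraint 12 makes e even, so c + e must be even. Constraint 3 says c + e is odd — contradiction.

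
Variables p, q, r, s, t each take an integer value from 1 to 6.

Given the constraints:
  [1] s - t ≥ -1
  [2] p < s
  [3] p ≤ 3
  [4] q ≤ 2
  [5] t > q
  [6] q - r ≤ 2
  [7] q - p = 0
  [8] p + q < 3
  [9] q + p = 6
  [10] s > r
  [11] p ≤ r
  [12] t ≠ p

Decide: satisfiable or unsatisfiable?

From constraint 4: q ≤ 2. From constraint 3: p ≤ 3. Hence q + p ≤ 5. But constraint 9 requires q + p = 6, and 6 > 5. Contradiction.

Unsatisfiable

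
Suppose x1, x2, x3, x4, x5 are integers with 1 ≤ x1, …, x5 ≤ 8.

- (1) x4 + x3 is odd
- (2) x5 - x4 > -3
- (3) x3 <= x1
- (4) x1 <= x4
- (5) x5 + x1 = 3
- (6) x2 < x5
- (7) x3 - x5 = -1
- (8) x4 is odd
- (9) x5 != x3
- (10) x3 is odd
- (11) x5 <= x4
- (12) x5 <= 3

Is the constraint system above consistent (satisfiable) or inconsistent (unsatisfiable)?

Unsatisfiable

Constraint 8 makes x4 odd and constraint 10 makes x3 odd, so x4 + x3 must be even. Constraint 1 says x4 + x3 is odd — contradiction.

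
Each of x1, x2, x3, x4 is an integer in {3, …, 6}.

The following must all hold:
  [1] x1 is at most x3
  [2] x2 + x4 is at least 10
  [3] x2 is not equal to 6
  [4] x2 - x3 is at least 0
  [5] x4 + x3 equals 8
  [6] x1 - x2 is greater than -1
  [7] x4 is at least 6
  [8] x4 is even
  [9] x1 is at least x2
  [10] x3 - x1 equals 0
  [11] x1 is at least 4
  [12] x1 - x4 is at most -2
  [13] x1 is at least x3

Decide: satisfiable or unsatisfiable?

From constraint 7: x4 ≥ 6. From constraints 1 and 11: x3 ≥ x1 ≥ 4. Hence x4 + x3 ≥ 10. But constraint 5 requires x4 + x3 = 8, and 8 < 10. Contradiction.

Unsatisfiable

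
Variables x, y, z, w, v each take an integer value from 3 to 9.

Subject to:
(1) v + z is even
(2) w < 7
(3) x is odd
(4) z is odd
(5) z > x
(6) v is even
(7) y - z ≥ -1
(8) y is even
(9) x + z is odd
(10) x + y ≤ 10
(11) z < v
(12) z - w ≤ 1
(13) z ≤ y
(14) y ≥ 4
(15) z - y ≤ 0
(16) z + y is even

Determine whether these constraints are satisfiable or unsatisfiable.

Unsatisfiable

Constraint 4 makes z odd and constraint 8 makes y even, so z + y must be odd. Constraint 16 says z + y is even — contradiction.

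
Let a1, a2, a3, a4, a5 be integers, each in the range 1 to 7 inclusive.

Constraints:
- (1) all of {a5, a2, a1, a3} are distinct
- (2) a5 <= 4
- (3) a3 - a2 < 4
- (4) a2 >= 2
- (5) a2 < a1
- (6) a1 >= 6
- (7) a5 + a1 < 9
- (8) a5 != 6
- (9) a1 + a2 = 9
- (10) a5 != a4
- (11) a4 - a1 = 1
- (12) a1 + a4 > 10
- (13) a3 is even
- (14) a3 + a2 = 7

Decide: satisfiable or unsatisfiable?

Satisfiable

Take a1 = 6, a2 = 3, a3 = 4, a4 = 7, a5 = 2. Then constraint 3: a3 - a2 = 1; constraint 7: a5 + a1 = 8, and every other listed constraint is also met.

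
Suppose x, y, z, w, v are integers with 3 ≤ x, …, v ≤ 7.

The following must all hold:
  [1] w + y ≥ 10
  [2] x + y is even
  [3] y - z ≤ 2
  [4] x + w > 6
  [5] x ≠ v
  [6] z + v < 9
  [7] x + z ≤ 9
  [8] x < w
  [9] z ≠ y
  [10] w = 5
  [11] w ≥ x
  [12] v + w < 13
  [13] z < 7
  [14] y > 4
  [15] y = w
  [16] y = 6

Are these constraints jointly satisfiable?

Unsatisfiable

Constraint 16 fixes y = 6 and constraint 10 fixes w = 5, but constraint 15 requires y = w. Since 6 ≠ 5, contradiction.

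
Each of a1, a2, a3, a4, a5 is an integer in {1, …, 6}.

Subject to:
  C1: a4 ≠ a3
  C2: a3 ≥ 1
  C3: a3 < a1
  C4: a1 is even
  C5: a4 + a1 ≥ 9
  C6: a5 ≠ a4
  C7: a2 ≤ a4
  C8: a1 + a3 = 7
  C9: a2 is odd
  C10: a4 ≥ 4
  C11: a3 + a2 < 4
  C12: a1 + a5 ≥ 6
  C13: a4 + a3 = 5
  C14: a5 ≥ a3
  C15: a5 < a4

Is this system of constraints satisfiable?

Satisfiable

Take a1 = 6, a2 = 1, a3 = 1, a4 = 4, a5 = 1. Then constraint 5: a4 + a1 = 10; constraint 8: a1 + a3 = 7, and every other listed constraint is also met.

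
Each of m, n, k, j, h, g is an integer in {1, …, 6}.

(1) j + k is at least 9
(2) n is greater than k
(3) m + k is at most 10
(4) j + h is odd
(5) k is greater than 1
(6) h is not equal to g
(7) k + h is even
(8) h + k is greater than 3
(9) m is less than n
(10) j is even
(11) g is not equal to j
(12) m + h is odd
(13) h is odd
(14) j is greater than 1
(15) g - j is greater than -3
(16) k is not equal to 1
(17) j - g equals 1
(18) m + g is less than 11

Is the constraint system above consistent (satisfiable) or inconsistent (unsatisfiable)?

The assignment m = 4, n = 6, k = 3, j = 6, h = 3, g = 5 works:
  constraint 1 holds since j + k = 9.
  constraint 3 holds since m + k = 7.
The rest check out directly.

Satisfiable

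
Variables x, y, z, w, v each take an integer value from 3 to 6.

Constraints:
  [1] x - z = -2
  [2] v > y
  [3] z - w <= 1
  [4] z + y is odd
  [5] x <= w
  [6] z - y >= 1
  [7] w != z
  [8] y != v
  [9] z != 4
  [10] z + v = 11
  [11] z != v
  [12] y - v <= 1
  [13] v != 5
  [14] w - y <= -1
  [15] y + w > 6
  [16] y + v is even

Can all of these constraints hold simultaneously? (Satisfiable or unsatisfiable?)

Constraints 3, 6, and 14 give w − z ≥ -1, z − y ≥ 1, y − w ≥ 1.
Adding all 3 inequalities: the left sides telescope to 0, and the right sides sum to (-1) + 1 + 1 = 1. So 0 ≥ 1, which is false.

Unsatisfiable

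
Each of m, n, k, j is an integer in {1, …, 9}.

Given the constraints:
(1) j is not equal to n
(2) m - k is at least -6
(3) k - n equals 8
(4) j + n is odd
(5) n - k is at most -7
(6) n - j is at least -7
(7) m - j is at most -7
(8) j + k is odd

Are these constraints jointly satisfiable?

Constraints 2, 5, 6, and 7 give n − j ≥ -7, j − m ≥ 7, m − k ≥ -6, k − n ≥ 7.
Adding all 4 inequalities: the left sides telescope to 0, and the right sides sum to (-7) + 7 + (-6) + 7 = 1. So 0 ≥ 1, which is false.

Unsatisfiable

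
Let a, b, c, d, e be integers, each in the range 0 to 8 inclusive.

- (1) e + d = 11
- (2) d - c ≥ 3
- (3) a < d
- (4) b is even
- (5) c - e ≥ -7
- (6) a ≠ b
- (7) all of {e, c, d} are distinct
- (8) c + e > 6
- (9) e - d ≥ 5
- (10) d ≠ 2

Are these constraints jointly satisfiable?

Unsatisfiable

Constraints 2, 5, and 9 give d − c ≥ 3, c − e ≥ -7, e − d ≥ 5.
Adding all 3 inequalities: the left sides telescope to 0, and the right sides sum to 3 + (-7) + 5 = 1. So 0 ≥ 1, which is false.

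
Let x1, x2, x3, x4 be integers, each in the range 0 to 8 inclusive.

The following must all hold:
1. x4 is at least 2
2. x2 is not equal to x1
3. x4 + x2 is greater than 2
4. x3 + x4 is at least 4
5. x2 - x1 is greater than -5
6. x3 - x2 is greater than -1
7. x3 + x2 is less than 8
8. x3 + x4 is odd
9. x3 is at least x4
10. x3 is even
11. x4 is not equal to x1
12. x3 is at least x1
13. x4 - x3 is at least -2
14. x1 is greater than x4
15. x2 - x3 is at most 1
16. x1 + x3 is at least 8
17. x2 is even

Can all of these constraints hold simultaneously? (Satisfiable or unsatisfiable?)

The assignment x1 = 4, x2 = 2, x3 = 4, x4 = 3 works:
  constraint 3 holds since x4 + x2 = 5.
  constraint 4 holds since x3 + x4 = 7.
The rest check out directly.

Satisfiable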